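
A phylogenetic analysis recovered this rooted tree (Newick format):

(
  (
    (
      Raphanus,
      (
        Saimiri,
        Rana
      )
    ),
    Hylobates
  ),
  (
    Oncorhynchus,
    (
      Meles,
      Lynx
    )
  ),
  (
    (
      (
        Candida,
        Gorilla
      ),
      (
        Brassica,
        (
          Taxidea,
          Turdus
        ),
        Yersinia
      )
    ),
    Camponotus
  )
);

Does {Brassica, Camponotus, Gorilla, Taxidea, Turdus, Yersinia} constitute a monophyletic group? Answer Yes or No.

The MRCA of the listed taxa subtends (((Candida,Gorilla),(Brassica,(Taxidea,Turdus),Yersinia)),Camponotus).
That clade also contains Candida, which is not in the proposed group, so the group is not monophyletic.

No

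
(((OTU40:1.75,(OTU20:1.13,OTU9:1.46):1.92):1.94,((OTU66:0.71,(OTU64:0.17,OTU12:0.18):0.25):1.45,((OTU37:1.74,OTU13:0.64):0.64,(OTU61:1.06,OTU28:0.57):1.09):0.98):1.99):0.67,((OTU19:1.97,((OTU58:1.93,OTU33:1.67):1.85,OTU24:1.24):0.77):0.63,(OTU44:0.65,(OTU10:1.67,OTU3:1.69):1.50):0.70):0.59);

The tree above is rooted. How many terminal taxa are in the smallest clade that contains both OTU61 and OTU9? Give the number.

10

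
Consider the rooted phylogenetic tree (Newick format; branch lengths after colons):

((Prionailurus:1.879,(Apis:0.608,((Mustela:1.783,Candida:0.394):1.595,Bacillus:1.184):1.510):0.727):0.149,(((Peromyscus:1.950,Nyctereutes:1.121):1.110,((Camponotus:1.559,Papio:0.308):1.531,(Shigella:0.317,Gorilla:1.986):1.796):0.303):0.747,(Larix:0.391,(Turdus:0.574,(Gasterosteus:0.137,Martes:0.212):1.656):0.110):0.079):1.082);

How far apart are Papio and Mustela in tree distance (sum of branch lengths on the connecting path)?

The path runs Papio → … → MRCA → … → Mustela; the MRCA is the root of the tree.
Branch lengths along that path: 0.308 + 1.531 + 0.303 + 0.747 + 1.082 + 0.149 + 0.727 + 1.510 + 1.595 + 1.783 = 9.735.

9.735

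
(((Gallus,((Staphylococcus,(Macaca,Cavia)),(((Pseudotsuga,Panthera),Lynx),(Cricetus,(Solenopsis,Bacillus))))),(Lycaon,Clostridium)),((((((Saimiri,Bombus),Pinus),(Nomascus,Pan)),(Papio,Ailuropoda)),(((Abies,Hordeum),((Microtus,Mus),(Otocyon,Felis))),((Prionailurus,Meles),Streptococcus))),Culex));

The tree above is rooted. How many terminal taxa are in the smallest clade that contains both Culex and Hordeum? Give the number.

The MRCA of Culex and Hordeum is the node subtending ((((((Saimiri,Bombus),Pinus),(Nomascus,Pan)),(Papio,Ailuropoda)),(((Abies,Hordeum),((Microtus,Mus),(Otocyon,Felis))),((Prionailurus,Meles),Streptococcus))),Culex).
That clade contains 17 terminal taxa: Abies, Ailuropoda, Bombus, Culex, Felis, Hordeum, Meles, Microtus, Mus, Nomascus, Otocyon, Pan, Papio, Pinus, Prionailurus, Saimiri, Streptococcus.

17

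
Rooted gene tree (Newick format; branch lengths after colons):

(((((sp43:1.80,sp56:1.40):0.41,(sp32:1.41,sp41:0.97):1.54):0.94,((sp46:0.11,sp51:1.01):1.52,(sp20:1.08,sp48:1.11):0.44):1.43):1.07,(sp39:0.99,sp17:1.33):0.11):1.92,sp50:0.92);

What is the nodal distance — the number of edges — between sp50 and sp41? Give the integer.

6

The MRCA of sp50 and sp41 is the root of the tree.
From sp50 up to that node: 1 branch. From sp41 up to the same node: 5 branches. Total: 1 + 5 = 6.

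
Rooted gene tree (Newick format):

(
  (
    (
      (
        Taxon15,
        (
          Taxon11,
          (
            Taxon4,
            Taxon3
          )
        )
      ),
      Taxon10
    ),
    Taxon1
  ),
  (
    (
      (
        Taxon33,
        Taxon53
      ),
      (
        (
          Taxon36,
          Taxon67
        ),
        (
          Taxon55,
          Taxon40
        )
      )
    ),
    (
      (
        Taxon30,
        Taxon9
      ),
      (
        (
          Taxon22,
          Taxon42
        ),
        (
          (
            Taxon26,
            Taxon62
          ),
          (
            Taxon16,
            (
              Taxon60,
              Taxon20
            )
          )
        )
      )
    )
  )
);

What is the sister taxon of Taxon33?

Taxon53

Taxon33 attaches to the tree at the node subtending (Taxon33,Taxon53).
The other lineage descending from that same node — the sister group — is the single tip Taxon53.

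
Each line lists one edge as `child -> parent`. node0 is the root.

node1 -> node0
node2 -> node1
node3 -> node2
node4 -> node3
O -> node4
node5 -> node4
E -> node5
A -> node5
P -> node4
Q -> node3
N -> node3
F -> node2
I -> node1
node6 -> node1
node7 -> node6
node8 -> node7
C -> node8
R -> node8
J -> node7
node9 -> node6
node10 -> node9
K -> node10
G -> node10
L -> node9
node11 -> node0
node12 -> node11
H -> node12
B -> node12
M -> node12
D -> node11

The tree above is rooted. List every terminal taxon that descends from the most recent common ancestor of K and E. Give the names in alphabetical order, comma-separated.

A, C, E, F, G, I, J, K, L, N, O, P, Q, R

Tracing K: it sits inside (K,G).
Tracing E: it sits inside (E,A).
The smallest clade enclosing both is ((((O,(E,A),P),Q,N),F),I,(((C,R),J),((K,G),L))); the answer is its 14 terminal taxa in alphabetical order.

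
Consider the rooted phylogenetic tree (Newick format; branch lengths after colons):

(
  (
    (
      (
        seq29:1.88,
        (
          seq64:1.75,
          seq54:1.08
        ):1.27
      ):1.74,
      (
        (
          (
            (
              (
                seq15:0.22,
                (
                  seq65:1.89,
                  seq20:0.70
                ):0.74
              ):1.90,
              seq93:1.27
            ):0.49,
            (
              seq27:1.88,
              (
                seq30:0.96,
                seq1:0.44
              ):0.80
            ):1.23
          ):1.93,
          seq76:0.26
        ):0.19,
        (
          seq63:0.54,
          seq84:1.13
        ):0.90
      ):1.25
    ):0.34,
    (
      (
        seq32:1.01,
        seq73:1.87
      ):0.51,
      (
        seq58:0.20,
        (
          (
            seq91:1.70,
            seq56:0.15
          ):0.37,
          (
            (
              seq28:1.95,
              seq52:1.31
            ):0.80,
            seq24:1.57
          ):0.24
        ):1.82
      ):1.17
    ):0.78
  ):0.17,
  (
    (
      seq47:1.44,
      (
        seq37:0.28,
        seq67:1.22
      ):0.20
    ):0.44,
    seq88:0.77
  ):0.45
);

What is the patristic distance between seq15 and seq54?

10.07

The path runs seq15 → … → MRCA → … → seq54; the MRCA is the node subtending ((seq29,(seq64,seq54)),(((((seq15,(seq65,seq20)),seq93),(seq27,(seq30,seq1))),seq76),(seq63,seq84))).
Branch lengths along that path: 0.22 + 1.90 + 0.49 + 1.93 + 0.19 + 1.25 + 1.74 + 1.27 + 1.08 = 10.07.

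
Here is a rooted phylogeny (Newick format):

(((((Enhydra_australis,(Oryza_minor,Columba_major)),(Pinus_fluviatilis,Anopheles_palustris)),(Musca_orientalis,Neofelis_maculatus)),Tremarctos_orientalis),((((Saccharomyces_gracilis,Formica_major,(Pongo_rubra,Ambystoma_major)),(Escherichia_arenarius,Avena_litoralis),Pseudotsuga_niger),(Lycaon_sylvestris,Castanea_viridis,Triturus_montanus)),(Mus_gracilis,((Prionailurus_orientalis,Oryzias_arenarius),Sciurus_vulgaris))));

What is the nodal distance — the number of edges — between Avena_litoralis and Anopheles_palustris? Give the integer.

10

The MRCA of Avena_litoralis and Anopheles_palustris is the root of the tree.
From Avena_litoralis up to that node: 5 branches. From Anopheles_palustris up to the same node: 5 branches. Total: 5 + 5 = 10.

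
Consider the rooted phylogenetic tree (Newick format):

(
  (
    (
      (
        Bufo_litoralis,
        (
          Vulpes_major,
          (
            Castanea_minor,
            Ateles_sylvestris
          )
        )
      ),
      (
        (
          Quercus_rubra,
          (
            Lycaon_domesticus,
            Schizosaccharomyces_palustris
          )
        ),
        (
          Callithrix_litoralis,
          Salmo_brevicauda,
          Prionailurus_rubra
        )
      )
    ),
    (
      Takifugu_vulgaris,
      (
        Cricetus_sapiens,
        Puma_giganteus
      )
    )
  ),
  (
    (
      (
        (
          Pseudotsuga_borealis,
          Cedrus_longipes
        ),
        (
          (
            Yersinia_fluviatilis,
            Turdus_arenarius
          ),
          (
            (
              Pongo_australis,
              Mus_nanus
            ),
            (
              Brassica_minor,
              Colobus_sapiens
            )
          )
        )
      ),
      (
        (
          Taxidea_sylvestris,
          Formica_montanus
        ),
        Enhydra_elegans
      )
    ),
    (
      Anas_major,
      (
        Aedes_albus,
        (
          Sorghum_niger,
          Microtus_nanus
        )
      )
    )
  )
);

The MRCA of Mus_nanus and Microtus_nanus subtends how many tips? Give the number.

15

The MRCA of Mus_nanus and Microtus_nanus is the node subtending ((((Pseudotsuga_borealis,Cedrus_longipes),((Yersinia_fluviatilis,Turdus_arenarius),((Pongo_australis,Mus_nanus),(Brassica_minor,Colobus_sapiens)))),((Taxidea_sylvestris,Formica_montanus),Enhydra_elegans)),(Anas_major,(Aedes_albus,(Sorghum_niger,Microtus_nanus)))).
That clade contains 15 terminal taxa: Aedes_albus, Anas_major, Brassica_minor, Cedrus_longipes, Colobus_sapiens, Enhydra_elegans, Formica_montanus, Microtus_nanus, Mus_nanus, Pongo_australis, Pseudotsuga_borealis, Sorghum_niger, Taxidea_sylvestris, Turdus_arenarius, Yersinia_fluviatilis.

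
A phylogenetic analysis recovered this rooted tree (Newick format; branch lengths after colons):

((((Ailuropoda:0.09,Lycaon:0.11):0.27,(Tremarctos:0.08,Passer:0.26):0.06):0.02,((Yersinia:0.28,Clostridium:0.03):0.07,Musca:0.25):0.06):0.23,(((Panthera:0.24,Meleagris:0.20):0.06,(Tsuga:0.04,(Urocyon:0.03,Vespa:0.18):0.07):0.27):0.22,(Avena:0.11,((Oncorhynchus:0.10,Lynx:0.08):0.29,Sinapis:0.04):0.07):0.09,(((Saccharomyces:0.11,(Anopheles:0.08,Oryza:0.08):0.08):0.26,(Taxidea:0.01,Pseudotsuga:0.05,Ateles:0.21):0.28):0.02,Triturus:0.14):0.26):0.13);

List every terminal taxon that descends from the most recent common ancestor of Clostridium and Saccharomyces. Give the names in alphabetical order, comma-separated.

Ailuropoda, Anopheles, Ateles, Avena, Clostridium, Lycaon, Lynx, Meleagris, Musca, Oncorhynchus, Oryza, Panthera, Passer, Pseudotsuga, Saccharomyces, Sinapis, Taxidea, Tremarctos, Triturus, Tsuga, Urocyon, Vespa, Yersinia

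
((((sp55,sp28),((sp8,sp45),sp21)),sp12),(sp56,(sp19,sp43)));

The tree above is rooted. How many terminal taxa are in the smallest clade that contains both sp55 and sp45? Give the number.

5

The MRCA of sp55 and sp45 is the node subtending ((sp55,sp28),((sp8,sp45),sp21)).
That clade contains 5 terminal taxa: sp21, sp28, sp45, sp55, sp8.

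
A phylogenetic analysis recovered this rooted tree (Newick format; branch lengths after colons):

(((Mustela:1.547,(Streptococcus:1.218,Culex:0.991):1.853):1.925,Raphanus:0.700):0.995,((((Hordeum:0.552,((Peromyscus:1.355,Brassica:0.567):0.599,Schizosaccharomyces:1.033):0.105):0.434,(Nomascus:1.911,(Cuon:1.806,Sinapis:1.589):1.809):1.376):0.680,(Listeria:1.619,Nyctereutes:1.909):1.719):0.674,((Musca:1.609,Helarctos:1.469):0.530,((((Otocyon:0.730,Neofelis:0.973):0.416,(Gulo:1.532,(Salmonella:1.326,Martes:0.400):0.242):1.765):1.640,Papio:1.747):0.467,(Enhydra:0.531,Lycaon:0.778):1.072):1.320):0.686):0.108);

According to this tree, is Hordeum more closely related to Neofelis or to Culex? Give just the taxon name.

Neofelis

The MRCA of Hordeum and Neofelis subtends ((((Hordeum,((Peromyscus,Brassica),Schizosaccharomyces)),(Nomascus,(Cuon,Sinapis))),(Listeria,Nyctereutes)),((Musca,Helarctos),((((Otocyon,Neofelis),(Gulo,(Salmonella,Martes))),Papio),(Enhydra,Lycaon)))) (19 taxa).
The MRCA of Hordeum and Culex is the root, subtending the entire tree (23 taxa).
The first is nested inside the second, so Hordeum shares a more recent common ancestor with Neofelis.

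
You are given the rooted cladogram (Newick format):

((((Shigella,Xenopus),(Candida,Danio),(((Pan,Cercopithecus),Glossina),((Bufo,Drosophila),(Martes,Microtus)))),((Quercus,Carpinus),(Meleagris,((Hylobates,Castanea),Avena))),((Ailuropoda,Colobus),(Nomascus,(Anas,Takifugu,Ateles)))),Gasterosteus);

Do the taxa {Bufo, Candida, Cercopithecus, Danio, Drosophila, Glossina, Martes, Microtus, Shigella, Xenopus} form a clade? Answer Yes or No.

No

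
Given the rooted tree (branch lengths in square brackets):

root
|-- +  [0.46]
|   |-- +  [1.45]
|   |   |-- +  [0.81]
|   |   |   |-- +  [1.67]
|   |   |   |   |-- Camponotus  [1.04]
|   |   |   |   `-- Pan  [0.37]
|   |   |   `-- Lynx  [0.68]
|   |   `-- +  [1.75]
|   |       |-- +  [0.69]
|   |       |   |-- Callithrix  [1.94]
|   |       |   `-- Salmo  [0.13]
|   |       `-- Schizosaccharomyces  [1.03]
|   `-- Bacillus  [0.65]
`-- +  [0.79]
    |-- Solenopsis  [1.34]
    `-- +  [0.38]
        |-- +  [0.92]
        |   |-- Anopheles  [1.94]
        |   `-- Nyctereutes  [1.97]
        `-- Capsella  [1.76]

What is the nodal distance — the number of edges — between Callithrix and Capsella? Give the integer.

8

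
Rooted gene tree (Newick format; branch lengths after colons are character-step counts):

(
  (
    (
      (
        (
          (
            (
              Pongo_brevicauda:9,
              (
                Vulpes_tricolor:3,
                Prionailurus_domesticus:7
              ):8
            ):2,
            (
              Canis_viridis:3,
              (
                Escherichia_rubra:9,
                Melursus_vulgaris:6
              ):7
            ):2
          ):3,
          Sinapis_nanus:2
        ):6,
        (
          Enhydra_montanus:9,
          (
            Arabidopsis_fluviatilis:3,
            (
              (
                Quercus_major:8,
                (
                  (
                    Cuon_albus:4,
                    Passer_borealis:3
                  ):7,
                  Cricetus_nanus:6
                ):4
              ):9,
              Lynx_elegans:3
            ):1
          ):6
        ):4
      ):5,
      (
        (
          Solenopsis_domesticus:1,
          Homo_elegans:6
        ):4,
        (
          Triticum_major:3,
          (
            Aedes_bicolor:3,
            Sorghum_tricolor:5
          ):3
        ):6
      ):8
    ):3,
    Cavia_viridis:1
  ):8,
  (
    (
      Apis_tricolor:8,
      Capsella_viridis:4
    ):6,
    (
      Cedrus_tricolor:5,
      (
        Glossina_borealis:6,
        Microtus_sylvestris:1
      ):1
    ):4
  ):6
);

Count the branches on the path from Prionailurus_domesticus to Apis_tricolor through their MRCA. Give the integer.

11

The MRCA of Prionailurus_domesticus and Apis_tricolor is the root of the tree.
From Prionailurus_domesticus up to that node: 8 branches. From Apis_tricolor up to the same node: 3 branches. Total: 8 + 3 = 11.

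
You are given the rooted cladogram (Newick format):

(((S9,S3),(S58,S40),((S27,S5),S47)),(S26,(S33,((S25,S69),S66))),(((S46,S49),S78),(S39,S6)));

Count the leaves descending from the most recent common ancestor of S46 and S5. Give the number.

The MRCA of S46 and S5 is the root, so the clade is the entire tree.
That clade contains 17 terminal taxa: S25, S26, S27, S3, S33, S39, S40, S46, S47, S49, S5, S58, S6, S66, S69, S78, S9.

17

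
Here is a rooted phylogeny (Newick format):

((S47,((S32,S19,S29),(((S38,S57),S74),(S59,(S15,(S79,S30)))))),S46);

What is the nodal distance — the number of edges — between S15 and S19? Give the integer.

The MRCA of S15 and S19 is the node subtending ((S32,S19,S29),(((S38,S57),S74),(S59,(S15,(S79,S30))))).
From S15 up to that node: 4 branches. From S19 up to the same node: 2 branches. Total: 4 + 2 = 6.

6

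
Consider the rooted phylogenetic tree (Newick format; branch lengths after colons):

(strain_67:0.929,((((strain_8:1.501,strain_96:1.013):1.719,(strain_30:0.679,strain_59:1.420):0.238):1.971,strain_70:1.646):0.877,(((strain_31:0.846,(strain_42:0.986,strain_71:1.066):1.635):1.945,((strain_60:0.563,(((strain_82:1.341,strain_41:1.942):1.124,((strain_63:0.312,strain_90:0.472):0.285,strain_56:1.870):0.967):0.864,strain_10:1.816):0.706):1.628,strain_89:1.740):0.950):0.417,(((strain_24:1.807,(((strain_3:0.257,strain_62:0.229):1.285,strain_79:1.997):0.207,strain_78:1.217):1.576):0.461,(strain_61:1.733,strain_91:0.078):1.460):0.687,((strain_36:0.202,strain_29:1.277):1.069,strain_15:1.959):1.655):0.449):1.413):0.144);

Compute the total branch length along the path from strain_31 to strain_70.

The path runs strain_31 → … → MRCA → … → strain_70; the MRCA is the node subtending ((((strain_8,strain_96),(strain_30,strain_59)),strain_70),(((strain_31,(strain_42,strain_71)),((strain_60,(((strain_82,strain_41),((strain_63,strain_90),strain_56)),strain_10)),strain_89)),(((strain_24,(((strain_3,strain_62),strain_79),strain_78)),(strain_61,strain_91)),((strain_36,strain_29),strain_15)))).
Branch lengths along that path: 0.846 + 1.945 + 0.417 + 1.413 + 0.877 + 1.646 = 7.144.

7.144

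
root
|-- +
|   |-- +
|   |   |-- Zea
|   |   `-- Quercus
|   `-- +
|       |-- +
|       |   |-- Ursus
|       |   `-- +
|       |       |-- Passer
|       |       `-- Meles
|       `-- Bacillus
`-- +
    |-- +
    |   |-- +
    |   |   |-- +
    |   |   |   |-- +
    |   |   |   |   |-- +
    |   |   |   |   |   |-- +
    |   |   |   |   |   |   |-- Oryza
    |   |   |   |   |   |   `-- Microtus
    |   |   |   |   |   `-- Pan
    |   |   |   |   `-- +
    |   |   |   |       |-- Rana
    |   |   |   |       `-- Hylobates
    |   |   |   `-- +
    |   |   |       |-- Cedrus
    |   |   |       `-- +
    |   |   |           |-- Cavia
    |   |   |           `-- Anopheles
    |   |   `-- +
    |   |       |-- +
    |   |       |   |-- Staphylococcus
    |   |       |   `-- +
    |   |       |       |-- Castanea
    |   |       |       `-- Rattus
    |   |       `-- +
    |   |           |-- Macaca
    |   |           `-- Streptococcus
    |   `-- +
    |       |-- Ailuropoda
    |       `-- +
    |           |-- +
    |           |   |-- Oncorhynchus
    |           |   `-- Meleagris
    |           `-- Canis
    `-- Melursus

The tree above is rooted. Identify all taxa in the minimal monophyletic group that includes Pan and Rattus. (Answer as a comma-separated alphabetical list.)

Tracing Pan: it sits inside ((Oryza,Microtus),Pan).
Tracing Rattus: it sits inside (Castanea,Rattus).
The smallest clade enclosing both is (((((Oryza,Microtus),Pan),(Rana,Hylobates)),(Cedrus,(Cavia,Anopheles))),((Staphylococcus,(Castanea,Rattus)),(Macaca,Streptococcus))); the answer is its 13 terminal taxa in alphabetical order.

Anopheles, Castanea, Cavia, Cedrus, Hylobates, Macaca, Microtus, Oryza, Pan, Rana, Rattus, Staphylococcus, Streptococcus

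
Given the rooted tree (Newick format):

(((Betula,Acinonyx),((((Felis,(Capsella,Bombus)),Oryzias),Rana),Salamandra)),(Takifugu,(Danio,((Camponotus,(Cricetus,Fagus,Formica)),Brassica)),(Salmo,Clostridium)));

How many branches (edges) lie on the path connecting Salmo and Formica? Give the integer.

7

The MRCA of Salmo and Formica is the node subtending (Takifugu,(Danio,((Camponotus,(Cricetus,Fagus,Formica)),Brassica)),(Salmo,Clostridium)).
From Salmo up to that node: 2 branches. From Formica up to the same node: 5 branches. Total: 2 + 5 = 7.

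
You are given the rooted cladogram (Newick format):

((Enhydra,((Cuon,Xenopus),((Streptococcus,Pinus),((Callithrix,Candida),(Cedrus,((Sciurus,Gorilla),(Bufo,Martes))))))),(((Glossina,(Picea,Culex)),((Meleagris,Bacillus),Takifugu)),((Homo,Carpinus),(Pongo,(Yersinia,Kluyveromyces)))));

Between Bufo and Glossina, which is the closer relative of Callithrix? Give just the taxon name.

Bufo

The MRCA of Callithrix and Bufo subtends ((Callithrix,Candida),(Cedrus,((Sciurus,Gorilla),(Bufo,Martes)))) (7 taxa).
The MRCA of Callithrix and Glossina is the root, subtending the entire tree (23 taxa).
The first is nested inside the second, so Callithrix shares a more recent common ancestor with Bufo.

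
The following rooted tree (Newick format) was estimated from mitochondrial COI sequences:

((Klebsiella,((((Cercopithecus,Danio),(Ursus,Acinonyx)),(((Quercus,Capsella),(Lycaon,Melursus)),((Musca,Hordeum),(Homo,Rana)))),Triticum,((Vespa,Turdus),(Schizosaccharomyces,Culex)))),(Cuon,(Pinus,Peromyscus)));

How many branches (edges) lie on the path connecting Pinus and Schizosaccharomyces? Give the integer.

The MRCA of Pinus and Schizosaccharomyces is the root of the tree.
From Pinus up to that node: 3 branches. From Schizosaccharomyces up to the same node: 5 branches. Total: 3 + 5 = 8.

8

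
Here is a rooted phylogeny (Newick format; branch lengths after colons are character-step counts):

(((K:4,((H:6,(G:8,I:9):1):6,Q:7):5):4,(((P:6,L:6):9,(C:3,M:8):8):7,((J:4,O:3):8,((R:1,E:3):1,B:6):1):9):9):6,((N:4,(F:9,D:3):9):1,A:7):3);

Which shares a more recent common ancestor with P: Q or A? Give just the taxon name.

Q

The MRCA of P and Q subtends ((K,((H,(G,I)),Q)),(((P,L),(C,M)),((J,O),((R,E),B)))) (14 taxa).
The MRCA of P and A is the root, subtending the entire tree (18 taxa).
The first is nested inside the second, so P shares a more recent common ancestor with Q.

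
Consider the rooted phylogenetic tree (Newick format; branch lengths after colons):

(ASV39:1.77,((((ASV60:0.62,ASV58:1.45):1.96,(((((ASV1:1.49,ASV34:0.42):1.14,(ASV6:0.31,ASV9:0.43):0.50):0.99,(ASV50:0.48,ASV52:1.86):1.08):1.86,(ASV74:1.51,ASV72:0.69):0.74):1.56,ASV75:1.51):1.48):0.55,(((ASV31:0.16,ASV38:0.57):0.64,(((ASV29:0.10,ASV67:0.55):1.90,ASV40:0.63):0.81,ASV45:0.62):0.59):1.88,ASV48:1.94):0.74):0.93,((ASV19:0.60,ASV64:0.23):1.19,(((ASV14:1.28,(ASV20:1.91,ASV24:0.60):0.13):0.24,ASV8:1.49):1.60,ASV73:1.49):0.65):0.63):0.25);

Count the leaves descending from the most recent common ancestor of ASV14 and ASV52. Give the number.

25

The MRCA of ASV14 and ASV52 is the node subtending ((((ASV60,ASV58),(((((ASV1,ASV34),(ASV6,ASV9)),(ASV50,ASV52)),(ASV74,ASV72)),ASV75)),(((ASV31,ASV38),(((ASV29,ASV67),ASV40),ASV45)),ASV48)),((ASV19,ASV64),(((ASV14,(ASV20,ASV24)),ASV8),ASV73))).
That clade contains 25 terminal taxa: ASV1, ASV14, ASV19, ASV20, ASV24, ASV29, ASV31, ASV34, ASV38, ASV40, ASV45, ASV48, ASV50, ASV52, ASV58, ASV6, ASV60, ASV64, ASV67, ASV72, ASV73, ASV74, ASV75, ASV8, ASV9.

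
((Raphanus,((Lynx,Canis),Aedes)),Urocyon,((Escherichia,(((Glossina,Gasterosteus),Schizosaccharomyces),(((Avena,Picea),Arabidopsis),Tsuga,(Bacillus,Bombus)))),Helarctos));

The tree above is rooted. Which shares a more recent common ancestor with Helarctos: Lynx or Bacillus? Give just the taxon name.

Bacillus

The MRCA of Helarctos and Bacillus subtends ((Escherichia,(((Glossina,Gasterosteus),Schizosaccharomyces),(((Avena,Picea),Arabidopsis),Tsuga,(Bacillus,Bombus)))),Helarctos) (11 taxa).
The MRCA of Helarctos and Lynx is the root, subtending the entire tree (16 taxa).
The first is nested inside the second, so Helarctos shares a more recent common ancestor with Bacillus.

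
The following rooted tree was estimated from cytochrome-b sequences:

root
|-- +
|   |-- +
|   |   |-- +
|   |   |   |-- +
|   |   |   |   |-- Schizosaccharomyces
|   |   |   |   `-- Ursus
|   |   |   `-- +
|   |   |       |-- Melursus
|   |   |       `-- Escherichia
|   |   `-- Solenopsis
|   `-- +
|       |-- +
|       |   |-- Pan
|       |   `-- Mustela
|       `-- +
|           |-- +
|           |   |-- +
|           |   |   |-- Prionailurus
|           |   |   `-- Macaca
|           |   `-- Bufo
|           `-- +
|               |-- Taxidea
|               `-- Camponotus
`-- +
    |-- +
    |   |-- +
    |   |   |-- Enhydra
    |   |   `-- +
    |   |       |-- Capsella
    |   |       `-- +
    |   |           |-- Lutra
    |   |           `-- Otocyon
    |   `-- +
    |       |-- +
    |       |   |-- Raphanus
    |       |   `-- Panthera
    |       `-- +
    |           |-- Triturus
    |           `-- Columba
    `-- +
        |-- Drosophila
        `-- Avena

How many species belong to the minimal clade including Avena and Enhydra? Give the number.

The MRCA of Avena and Enhydra is the node subtending (((Enhydra,(Capsella,(Lutra,Otocyon))),((Raphanus,Panthera),(Triturus,Columba))),(Drosophila,Avena)).
That clade contains 10 terminal taxa: Avena, Capsella, Columba, Drosophila, Enhydra, Lutra, Otocyon, Panthera, Raphanus, Triturus.

10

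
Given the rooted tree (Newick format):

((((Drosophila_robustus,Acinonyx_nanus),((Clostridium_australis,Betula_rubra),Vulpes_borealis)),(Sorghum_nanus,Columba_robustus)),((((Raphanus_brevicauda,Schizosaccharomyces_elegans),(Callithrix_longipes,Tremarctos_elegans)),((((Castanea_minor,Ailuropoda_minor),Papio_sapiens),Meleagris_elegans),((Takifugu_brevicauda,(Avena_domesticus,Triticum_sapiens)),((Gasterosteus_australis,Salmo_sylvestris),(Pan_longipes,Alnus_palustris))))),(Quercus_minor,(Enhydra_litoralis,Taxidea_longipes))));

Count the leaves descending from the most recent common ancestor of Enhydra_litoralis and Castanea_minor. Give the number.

The MRCA of Enhydra_litoralis and Castanea_minor is the node subtending ((((Raphanus_brevicauda,Schizosaccharomyces_elegans),(Callithrix_longipes,Tremarctos_elegans)),((((Castanea_minor,Ailuropoda_minor),Papio_sapiens),Meleagris_elegans),((Takifugu_brevicauda,(Avena_domesticus,Triticum_sapiens)),((Gasterosteus_australis,Salmo_sylvestris),(Pan_longipes,Alnus_palustris))))),(Quercus_minor,(Enhydra_litoralis,Taxidea_longipes))).
That clade contains 18 terminal taxa: Ailuropoda_minor, Alnus_palustris, Avena_domesticus, Callithrix_longipes, Castanea_minor, Enhydra_litoralis, Gasterosteus_australis, Meleagris_elegans, Pan_longipes, Papio_sapiens, Quercus_minor, Raphanus_brevicauda, Salmo_sylvestris, Schizosaccharomyces_elegans, Takifugu_brevicauda, Taxidea_longipes, Tremarctos_elegans, Triticum_sapiens.

18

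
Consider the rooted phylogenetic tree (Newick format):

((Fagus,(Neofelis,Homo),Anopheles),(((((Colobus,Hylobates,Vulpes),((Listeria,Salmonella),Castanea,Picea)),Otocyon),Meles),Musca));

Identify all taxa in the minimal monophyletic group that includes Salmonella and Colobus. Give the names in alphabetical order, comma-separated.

Castanea, Colobus, Hylobates, Listeria, Picea, Salmonella, Vulpes

Tracing Salmonella: it sits inside (Listeria,Salmonella).
Tracing Colobus: it sits inside (Colobus,Hylobates,Vulpes).
The smallest clade enclosing both is ((Colobus,Hylobates,Vulpes),((Listeria,Salmonella),Castanea,Picea)); the answer is its 7 terminal taxa in alphabetical order.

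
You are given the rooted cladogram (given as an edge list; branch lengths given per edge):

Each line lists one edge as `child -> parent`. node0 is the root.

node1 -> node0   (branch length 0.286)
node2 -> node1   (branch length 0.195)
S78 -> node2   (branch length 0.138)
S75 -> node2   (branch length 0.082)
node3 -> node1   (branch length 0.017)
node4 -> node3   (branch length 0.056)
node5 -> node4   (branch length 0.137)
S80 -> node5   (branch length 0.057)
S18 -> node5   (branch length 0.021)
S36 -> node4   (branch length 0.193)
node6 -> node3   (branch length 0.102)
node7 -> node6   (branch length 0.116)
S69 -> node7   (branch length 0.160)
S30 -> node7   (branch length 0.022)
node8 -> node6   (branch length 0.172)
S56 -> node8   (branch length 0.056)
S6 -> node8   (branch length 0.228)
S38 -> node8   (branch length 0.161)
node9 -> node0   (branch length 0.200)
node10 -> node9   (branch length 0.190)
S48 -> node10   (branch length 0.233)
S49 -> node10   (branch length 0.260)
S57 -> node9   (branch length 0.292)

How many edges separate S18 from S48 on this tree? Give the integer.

The MRCA of S18 and S48 is the root of the tree.
From S18 up to that node: 5 branches. From S48 up to the same node: 3 branches. Total: 5 + 3 = 8.

8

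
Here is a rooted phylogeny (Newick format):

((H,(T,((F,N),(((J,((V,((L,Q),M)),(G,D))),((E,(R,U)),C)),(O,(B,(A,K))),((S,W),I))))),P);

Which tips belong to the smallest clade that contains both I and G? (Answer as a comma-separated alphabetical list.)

Tracing I: it sits inside ((S,W),I).
Tracing G: it sits inside (G,D).
The smallest clade enclosing both is (((J,((V,((L,Q),M)),(G,D))),((E,(R,U)),C)),(O,(B,(A,K))),((S,W),I)); the answer is its 18 terminal taxa in alphabetical order.

A, B, C, D, E, G, I, J, K, L, M, O, Q, R, S, U, V, W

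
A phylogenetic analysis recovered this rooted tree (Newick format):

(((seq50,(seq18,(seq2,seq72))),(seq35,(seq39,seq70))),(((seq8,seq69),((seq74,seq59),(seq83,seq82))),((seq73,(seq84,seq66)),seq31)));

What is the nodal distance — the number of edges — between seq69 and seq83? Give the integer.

5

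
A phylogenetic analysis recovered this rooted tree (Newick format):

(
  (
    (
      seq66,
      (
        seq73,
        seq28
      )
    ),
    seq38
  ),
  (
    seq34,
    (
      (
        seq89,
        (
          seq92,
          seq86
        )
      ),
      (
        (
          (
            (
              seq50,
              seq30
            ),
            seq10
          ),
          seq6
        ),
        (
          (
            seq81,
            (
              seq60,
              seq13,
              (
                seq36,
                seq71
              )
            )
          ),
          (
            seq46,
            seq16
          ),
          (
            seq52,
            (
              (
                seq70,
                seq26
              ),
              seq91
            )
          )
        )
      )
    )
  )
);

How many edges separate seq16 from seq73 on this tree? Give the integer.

The MRCA of seq16 and seq73 is the root of the tree.
From seq16 up to that node: 6 branches. From seq73 up to the same node: 4 branches. Total: 6 + 4 = 10.

10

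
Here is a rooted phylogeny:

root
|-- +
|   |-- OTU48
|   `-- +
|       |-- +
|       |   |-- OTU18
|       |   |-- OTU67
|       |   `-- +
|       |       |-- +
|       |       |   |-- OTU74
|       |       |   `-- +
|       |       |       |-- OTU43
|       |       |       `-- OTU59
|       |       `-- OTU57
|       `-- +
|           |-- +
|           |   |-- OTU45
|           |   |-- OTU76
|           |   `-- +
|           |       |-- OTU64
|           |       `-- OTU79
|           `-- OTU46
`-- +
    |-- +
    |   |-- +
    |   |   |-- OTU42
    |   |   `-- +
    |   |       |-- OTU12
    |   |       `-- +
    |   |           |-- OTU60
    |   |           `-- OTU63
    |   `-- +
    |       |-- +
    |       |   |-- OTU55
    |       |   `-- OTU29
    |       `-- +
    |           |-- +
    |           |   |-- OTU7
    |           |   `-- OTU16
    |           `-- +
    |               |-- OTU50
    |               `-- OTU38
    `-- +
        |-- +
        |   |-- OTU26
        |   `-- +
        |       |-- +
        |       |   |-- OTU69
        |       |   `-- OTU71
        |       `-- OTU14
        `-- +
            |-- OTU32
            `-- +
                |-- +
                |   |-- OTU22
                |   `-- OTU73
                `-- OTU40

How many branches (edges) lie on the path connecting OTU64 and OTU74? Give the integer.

8

The MRCA of OTU64 and OTU74 is the node subtending ((OTU18,OTU67,((OTU74,(OTU43,OTU59)),OTU57)),((OTU45,OTU76,(OTU64,OTU79)),OTU46)).
From OTU64 up to that node: 4 branches. From OTU74 up to the same node: 4 branches. Total: 4 + 4 = 8.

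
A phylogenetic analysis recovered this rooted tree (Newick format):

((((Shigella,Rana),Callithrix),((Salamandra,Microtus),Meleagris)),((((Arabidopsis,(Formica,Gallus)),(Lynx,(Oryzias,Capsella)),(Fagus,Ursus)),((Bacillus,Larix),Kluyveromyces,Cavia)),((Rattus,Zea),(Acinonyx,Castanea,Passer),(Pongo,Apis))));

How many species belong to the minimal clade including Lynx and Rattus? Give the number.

19

The MRCA of Lynx and Rattus is the node subtending ((((Arabidopsis,(Formica,Gallus)),(Lynx,(Oryzias,Capsella)),(Fagus,Ursus)),((Bacillus,Larix),Kluyveromyces,Cavia)),((Rattus,Zea),(Acinonyx,Castanea,Passer),(Pongo,Apis))).
That clade contains 19 terminal taxa: Acinonyx, Apis, Arabidopsis, Bacillus, Capsella, Castanea, Cavia, Fagus, Formica, Gallus, Kluyveromyces, Larix, Lynx, Oryzias, Passer, Pongo, Rattus, Ursus, Zea.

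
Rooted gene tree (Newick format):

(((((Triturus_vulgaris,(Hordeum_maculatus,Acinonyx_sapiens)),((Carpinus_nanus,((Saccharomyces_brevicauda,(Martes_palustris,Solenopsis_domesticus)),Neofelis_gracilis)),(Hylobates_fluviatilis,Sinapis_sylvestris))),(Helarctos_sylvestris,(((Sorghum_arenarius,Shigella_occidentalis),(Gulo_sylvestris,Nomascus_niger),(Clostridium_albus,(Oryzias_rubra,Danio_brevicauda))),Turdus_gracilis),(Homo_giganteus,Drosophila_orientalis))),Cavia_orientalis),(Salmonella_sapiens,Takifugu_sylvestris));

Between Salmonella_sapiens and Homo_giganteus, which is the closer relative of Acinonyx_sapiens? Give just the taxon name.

The MRCA of Acinonyx_sapiens and Homo_giganteus subtends (((Triturus_vulgaris,(Hordeum_maculatus,Acinonyx_sapiens)),((Carpinus_nanus,((Saccharomyces_brevicauda,(Martes_palustris,Solenopsis_domesticus)),Neofelis_gracilis)),(Hylobates_fluviatilis,Sinapis_sylvestris))),(Helarctos_sylvestris,(((Sorghum_arenarius,Shigella_occidentalis),(Gulo_sylvestris,Nomascus_niger),(Clostridium_albus,(Oryzias_rubra,Danio_brevicauda))),Turdus_gracilis),(Homo_giganteus,Drosophila_orientalis))) (21 taxa).
The MRCA of Acinonyx_sapiens and Salmonella_sapiens is the root, subtending the entire tree (24 taxa).
The first is nested inside the second, so Acinonyx_sapiens shares a more recent common ancestor with Homo_giganteus.

Homo_giganteus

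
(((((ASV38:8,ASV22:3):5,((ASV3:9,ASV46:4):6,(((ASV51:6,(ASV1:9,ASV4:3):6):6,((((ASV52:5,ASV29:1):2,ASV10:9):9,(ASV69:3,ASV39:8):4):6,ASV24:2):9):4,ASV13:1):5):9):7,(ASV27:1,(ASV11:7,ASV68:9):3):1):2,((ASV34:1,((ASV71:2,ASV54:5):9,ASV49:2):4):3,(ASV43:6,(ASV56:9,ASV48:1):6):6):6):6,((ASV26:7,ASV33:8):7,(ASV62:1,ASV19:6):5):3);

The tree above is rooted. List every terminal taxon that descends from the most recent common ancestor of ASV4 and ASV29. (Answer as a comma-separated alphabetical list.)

ASV1, ASV10, ASV24, ASV29, ASV39, ASV4, ASV51, ASV52, ASV69

Tracing ASV4: it sits inside (ASV1,ASV4).
Tracing ASV29: it sits inside (ASV52,ASV29).
The smallest clade enclosing both is ((ASV51,(ASV1,ASV4)),((((ASV52,ASV29),ASV10),(ASV69,ASV39)),ASV24)); the answer is its 9 terminal taxa in alphabetical order.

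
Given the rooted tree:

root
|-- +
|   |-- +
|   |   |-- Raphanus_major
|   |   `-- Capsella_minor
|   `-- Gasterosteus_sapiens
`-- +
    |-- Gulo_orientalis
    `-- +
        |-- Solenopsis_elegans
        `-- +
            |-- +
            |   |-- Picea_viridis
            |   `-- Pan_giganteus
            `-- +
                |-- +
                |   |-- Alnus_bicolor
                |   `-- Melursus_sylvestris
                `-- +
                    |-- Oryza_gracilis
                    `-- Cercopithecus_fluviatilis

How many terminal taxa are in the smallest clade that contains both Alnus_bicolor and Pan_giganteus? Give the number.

6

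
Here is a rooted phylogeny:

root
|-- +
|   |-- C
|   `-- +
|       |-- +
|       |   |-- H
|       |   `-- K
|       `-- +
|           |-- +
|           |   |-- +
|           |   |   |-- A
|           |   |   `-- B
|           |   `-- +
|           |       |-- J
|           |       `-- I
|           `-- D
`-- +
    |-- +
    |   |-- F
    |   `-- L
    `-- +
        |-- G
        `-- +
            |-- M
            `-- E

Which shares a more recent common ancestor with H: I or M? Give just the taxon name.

I

The MRCA of H and I subtends ((H,K),(((A,B),(J,I)),D)) (7 taxa).
The MRCA of H and M is the root, subtending the entire tree (13 taxa).
The first is nested inside the second, so H shares a more recent common ancestor with I.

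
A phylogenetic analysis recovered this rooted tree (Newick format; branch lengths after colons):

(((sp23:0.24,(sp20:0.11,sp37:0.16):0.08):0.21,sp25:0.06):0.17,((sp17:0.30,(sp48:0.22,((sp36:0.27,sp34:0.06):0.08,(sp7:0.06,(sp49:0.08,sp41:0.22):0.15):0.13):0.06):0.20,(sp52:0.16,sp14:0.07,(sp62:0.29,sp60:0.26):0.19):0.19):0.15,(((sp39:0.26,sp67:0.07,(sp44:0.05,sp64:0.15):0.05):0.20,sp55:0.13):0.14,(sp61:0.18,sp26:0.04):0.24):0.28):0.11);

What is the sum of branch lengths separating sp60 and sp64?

1.61

The path runs sp60 → … → MRCA → … → sp64; the MRCA is the node subtending ((sp17,(sp48,((sp36,sp34),(sp7,(sp49,sp41)))),(sp52,sp14,(sp62,sp60))),(((sp39,sp67,(sp44,sp64)),sp55),(sp61,sp26))).
Branch lengths along that path: 0.26 + 0.19 + 0.19 + 0.15 + 0.28 + 0.14 + 0.20 + 0.05 + 0.15 = 1.61.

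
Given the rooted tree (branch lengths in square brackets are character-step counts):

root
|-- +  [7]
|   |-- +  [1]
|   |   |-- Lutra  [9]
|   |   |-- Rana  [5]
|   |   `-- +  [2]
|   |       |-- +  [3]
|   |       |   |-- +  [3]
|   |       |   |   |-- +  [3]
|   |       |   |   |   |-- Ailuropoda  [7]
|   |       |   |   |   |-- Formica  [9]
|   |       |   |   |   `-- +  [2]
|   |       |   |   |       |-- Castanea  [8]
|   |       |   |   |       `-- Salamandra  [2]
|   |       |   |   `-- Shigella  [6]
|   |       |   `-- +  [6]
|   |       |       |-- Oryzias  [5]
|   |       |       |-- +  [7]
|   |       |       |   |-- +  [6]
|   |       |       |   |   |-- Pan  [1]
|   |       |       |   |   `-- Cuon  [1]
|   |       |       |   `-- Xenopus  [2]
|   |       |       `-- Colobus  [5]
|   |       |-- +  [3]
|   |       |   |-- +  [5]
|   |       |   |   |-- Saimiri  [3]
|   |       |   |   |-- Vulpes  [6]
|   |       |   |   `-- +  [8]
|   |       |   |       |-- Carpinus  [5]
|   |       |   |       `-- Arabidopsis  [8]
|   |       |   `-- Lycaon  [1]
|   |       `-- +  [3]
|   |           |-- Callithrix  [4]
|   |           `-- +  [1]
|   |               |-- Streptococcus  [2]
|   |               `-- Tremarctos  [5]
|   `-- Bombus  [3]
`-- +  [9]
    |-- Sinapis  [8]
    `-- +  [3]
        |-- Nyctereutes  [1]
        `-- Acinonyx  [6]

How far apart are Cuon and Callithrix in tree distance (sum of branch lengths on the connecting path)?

The path runs Cuon → … → MRCA → … → Callithrix; the MRCA is the node subtending ((((Ailuropoda,Formica,(Castanea,Salamandra)),Shigella),(Oryzias,((Pan,Cuon),Xenopus),Colobus)),((Saimiri,Vulpes,(Carpinus,Arabidopsis)),Lycaon),(Callithrix,(Streptococcus,Tremarctos))).
Branch lengths along that path: 1 + 6 + 7 + 6 + 3 + 3 + 4 = 30.

30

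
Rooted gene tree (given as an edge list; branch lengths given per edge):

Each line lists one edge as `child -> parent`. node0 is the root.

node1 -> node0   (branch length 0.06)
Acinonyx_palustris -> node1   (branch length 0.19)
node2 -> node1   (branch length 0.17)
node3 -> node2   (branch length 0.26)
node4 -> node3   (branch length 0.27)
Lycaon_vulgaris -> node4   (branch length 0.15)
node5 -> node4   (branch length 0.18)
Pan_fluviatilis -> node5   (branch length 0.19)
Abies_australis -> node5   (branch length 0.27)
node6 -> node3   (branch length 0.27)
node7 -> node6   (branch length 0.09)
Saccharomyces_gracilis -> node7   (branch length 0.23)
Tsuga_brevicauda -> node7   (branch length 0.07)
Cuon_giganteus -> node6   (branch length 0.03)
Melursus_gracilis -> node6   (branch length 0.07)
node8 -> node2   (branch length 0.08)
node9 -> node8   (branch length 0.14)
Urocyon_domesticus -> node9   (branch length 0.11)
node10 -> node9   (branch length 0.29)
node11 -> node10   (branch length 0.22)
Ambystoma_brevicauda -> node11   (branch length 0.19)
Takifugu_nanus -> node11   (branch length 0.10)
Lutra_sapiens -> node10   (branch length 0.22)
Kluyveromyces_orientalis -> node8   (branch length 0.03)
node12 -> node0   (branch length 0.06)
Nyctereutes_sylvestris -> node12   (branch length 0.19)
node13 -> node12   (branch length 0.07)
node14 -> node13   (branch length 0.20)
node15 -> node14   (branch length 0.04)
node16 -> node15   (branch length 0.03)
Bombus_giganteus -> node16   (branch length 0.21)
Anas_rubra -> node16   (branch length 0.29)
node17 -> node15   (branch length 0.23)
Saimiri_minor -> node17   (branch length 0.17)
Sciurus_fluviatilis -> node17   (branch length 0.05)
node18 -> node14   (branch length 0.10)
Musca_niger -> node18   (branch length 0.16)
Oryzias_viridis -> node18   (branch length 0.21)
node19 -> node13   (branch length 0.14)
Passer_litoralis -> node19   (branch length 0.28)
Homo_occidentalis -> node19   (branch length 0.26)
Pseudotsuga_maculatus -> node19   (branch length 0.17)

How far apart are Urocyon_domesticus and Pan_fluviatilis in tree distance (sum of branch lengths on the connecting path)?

1.23

The path runs Urocyon_domesticus → … → MRCA → … → Pan_fluviatilis; the MRCA is the node subtending (((Lycaon_vulgaris,(Pan_fluviatilis,Abies_australis)),((Saccharomyces_gracilis,Tsuga_brevicauda),Cuon_giganteus,Melursus_gracilis)),((Urocyon_domesticus,((Ambystoma_brevicauda,Takifugu_nanus),Lutra_sapiens)),Kluyveromyces_orientalis)).
Branch lengths along that path: 0.11 + 0.14 + 0.08 + 0.26 + 0.27 + 0.18 + 0.19 = 1.23.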